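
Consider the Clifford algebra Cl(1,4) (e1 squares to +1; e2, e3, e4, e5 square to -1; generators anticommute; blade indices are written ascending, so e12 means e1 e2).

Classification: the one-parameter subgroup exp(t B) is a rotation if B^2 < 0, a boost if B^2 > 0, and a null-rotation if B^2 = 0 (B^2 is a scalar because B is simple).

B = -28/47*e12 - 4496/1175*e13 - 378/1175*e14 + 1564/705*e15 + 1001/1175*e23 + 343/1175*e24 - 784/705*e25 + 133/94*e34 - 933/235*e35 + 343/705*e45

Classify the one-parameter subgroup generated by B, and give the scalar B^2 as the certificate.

B^2 term by term: the squares give (-28/47)^2*(e12)^2 + (-4496/1175)^2*(e13)^2 + (-378/1175)^2*(e14)^2 + (1564/705)^2*(e15)^2 + (1001/1175)^2*(e23)^2 + (343/1175)^2*(e24)^2 + (-784/705)^2*(e25)^2 + (133/94)^2*(e34)^2 + (-933/235)^2*(e35)^2 + (343/705)^2*(e45)^2 = 784/2209*(+1) + 20214016/1380625*(+1) + 142884/1380625*(+1) + 2446096/497025*(+1) + 1002001/1380625*(-1) + 117649/1380625*(-1) + 614656/497025*(-1) + 17689/8836*(-1) + 870489/55225*(-1) + 117649/497025*(-1) = -1/36 (each basis 2-blade squares to minus the product of its generators' squares); cross terms between blades sharing an index anticommute and cancel; the commuting (index-disjoint) pairs give grade-4 terms 2*c*c'*(blade product), which cancel blade by blade — e1234: -3724/2209 + 3084256/1380625 - 756756/1380625 = 0; e1235: 52248/11045 - 7049728/828375 + 3131128/828375 = 0; e1245: -19208/33135 - 197568/276125 + 1072904/828375 = 0; e1345: -3084256/828375 - 705348/276125 + 208012/33135 = 0; e2345: 686686/828375 + 640038/276125 - 104272/33135 = 0 — confirming B is simple. So B^2 = -1/36.
Answer: rotation, certificate B^2 = -1/36. Certificate logic: -1/36 is a conjugation-invariant scalar, so its sign fixes rotation versus boost versus null-rotation outright.


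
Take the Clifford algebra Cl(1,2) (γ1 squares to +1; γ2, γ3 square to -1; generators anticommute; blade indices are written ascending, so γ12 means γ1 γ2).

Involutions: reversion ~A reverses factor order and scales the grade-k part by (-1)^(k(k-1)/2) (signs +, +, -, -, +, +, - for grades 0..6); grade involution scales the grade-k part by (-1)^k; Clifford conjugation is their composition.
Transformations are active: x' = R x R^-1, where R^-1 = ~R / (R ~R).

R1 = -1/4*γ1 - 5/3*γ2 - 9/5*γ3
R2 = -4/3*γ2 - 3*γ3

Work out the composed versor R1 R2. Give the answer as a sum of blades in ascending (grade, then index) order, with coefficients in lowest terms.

Distribute over the terms of R2 (each basis-blade product reordered to ascending indices, repeated generators contracted through their squares):
R1 (-4/3*γ2) = -20/9 + 1/3*γ12 - 12/5*γ23
R1 (-3*γ3) = -27/5 + 3/4*γ13 + 5*γ23
Summing the partial products and collecting blades:
Answer: -343/45 + 1/3*γ12 + 3/4*γ13 + 13/5*γ23


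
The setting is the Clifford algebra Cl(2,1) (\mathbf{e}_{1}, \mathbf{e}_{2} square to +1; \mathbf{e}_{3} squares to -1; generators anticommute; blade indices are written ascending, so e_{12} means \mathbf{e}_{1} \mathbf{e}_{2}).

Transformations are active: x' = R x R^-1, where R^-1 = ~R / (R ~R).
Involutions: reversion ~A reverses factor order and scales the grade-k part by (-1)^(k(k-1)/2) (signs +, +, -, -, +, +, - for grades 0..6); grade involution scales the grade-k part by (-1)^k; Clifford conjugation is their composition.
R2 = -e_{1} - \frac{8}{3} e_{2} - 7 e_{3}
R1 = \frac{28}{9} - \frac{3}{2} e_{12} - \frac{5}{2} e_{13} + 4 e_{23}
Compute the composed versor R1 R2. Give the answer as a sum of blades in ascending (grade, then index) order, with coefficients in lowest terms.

Distribute over the terms of R2 (each basis-blade product reordered to ascending indices, repeated generators contracted through their squares):
R1 (-e_{1}) = -\frac{28}{9} e_{1} - \frac{3}{2} e_{2} - \frac{5}{2} e_{3} - 4 e_{123}
R1 (-\frac{8}{3} e_{2}) = 4 e_{1} - \frac{224}{27} e_{2} + \frac{32}{3} e_{3} - \frac{20}{3} e_{123}
R1 (-7 e_{3}) = -\frac{35}{2} e_{1} + 28 e_{2} - \frac{196}{9} e_{3} + \frac{21}{2} e_{123}
Summing the partial products and collecting blades:
Answer: -\frac{299}{18} e_{1} + \frac{983}{54} e_{2} - \frac{245}{18} e_{3} - \frac{1}{6} e_{123}


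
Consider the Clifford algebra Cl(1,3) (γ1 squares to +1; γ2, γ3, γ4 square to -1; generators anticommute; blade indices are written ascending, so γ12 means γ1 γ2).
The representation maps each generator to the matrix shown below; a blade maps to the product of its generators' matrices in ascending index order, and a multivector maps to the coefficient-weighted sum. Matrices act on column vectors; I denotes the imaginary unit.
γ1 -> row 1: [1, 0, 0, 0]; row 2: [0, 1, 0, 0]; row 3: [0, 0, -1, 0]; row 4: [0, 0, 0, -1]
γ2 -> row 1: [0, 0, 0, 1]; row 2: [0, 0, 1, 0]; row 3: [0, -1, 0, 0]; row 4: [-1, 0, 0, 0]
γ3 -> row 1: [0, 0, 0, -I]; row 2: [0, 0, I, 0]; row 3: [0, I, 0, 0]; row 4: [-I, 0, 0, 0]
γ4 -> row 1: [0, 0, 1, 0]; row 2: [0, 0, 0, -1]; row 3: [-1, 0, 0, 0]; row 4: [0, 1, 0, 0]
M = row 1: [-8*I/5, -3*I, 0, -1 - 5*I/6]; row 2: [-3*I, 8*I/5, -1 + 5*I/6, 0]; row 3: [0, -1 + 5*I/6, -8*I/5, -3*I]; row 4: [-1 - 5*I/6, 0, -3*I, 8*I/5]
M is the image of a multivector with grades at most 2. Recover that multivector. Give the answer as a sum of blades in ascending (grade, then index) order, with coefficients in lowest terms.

Method: the blade images are trace-orthogonal — tr(rho(e_A) rho(e_B)^-1) = 4 if A = B and 0 otherwise — and rho(e_A)^-1 = (e_A)^2 * rho(e_A) with (e_A)^2 = +1 or -1, so the coefficient of e_A in the preimage is (e_A)^2 * tr(M rho(e_A))/4.
Nonzero projections over blades of grade <= 2: γ3: (γ3)^2 = -1, tr(M rho(γ3)) = -10/3, coefficient 5/6; γ12: (γ12)^2 = +1, tr(M rho(γ12)) = -4, coefficient -1; γ23: (γ23)^2 = -1, tr(M rho(γ23)) = -32/5, coefficient 8/5; γ34: (γ34)^2 = -1, tr(M rho(γ34)) = -12, coefficient 3. Every other blade of grade <= 2 projects to 0.
Answer: 5/6*γ3 - γ12 + 8/5*γ23 + 3*γ34


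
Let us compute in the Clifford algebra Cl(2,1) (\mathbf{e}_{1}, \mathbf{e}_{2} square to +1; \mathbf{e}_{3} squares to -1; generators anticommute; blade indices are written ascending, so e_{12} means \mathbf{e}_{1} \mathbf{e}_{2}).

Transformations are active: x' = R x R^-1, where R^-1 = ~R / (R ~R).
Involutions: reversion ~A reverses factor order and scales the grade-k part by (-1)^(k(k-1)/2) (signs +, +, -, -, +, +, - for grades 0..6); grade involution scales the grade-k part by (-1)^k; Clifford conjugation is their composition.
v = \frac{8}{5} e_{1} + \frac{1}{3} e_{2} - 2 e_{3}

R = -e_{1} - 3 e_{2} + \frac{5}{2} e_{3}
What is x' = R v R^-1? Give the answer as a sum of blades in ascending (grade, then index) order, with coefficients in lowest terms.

~R = -e_{1} - 3 e_{2} + \frac{5}{2} e_{3}, and R ~R = \frac{15}{4}, so R^-1 = ~R / (\frac{15}{4}).
R v = \frac{12}{5} + \frac{67}{15} e_{12} - 2 e_{13} + \frac{31}{6} e_{23}
Answer: -\frac{72}{25} e_{1} - \frac{313}{75} e_{2} + \frac{26}{5} e_{3}


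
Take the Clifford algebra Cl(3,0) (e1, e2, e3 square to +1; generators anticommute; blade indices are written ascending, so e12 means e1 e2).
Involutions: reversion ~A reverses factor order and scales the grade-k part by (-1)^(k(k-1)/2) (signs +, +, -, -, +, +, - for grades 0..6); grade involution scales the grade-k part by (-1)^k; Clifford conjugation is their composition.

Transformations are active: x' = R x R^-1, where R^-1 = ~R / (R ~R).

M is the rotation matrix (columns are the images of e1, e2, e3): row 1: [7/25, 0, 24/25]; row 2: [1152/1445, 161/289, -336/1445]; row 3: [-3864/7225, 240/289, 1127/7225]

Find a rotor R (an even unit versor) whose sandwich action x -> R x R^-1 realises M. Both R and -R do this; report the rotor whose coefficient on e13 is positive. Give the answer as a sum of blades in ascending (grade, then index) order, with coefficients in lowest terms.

Method: write R = a + b12*e12 + b13*e13 + b23*e23 with a^2 + b12^2 + b13^2 + b23^2 = 1 (so R^-1 = ~R). Expanding the columns R e_j ~R gives tr M = 4a^2 - 1 and, from the antisymmetric part, M21 - M12 = -4a*b12, M13 - M31 = 4a*b13, M32 - M23 = -4a*b23.
Here tr M = 287/289, so a^2 = (1 + tr M)/4 = 144/289 and a = ±12/17. Taking a = 12/17: M21 - M12 = 1152/1445, M13 - M31 = 432/289, M32 - M23 = 1536/1445, giving b12 = -24/85, b13 = 9/17, b23 = -32/85, i.e. R = 12/17 - 24/85*e12 + 9/17*e13 - 32/85*e23.
Its e13 coefficient is already positive.
Answer: 12/17 - 24/85*e12 + 9/17*e13 - 32/85*e23. Recall the cover is two-to-one: with M of trace 287/289, both preimages act alike, and the stated e13 sign chooses the sheet.


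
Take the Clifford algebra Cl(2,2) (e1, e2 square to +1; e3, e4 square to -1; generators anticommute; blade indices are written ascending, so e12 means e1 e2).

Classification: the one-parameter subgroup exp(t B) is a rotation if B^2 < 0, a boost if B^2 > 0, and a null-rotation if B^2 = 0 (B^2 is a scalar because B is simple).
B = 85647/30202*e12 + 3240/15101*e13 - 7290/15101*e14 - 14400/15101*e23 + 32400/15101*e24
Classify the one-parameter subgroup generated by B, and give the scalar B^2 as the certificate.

B^2 term by term: the squares give (85647/30202)^2*(e12)^2 + (3240/15101)^2*(e13)^2 + (-7290/15101)^2*(e14)^2 + (-14400/15101)^2*(e23)^2 + (32400/15101)^2*(e24)^2 = 7335408609/912160804*(-1) + 10497600/228040201*(+1) + 53144100/228040201*(+1) + 207360000/228040201*(+1) + 1049760000/228040201*(+1) = -9/4 (each basis 2-blade squares to minus the product of its generators' squares); cross terms between blades sharing an index anticommute and cancel; the commuting (index-disjoint) pairs give grade-4 terms 2*c*c'*(blade product), which cancel blade by blade — e1234: -209952000/228040201 + 209952000/228040201 = 0 — confirming B is simple. So B^2 = -9/4.
Answer: rotation, certificate B^2 = -9/4. The class reads off the invariant scalar -9/4 directly.


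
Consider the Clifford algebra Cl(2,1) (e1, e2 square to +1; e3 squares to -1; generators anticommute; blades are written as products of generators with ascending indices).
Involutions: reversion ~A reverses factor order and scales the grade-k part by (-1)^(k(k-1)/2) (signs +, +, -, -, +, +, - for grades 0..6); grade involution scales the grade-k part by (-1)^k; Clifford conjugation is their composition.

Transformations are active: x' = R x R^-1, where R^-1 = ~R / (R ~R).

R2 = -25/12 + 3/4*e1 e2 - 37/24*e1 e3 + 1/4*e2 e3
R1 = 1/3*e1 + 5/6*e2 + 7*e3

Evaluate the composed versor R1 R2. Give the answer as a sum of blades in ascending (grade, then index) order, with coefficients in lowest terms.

Distribute over the terms of R1 (each basis-blade product reordered to ascending indices, repeated generators contracted through their squares):
(1/3*e1) R2 = -25/36*e1 + 1/4*e2 - 37/72*e3 + 1/12*e1 e2 e3
(5/6*e2) R2 = -5/8*e1 - 125/72*e2 + 5/24*e3 + 185/144*e1 e2 e3
(7*e3) R2 = -259/24*e1 + 7/4*e2 - 175/12*e3 + 21/4*e1 e2 e3
Summing the partial products and collecting blades:
Answer: -109/9*e1 + 19/72*e2 - 134/9*e3 + 953/144*e1 e2 e3


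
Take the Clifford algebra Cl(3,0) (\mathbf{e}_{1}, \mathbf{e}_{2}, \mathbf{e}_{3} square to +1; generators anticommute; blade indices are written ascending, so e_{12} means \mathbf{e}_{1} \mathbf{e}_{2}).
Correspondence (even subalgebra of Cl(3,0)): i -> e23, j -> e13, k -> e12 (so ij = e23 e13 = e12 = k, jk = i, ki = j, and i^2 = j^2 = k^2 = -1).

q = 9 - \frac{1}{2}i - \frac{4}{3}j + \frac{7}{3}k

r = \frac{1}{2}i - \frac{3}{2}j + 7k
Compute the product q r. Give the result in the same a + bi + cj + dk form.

In blades: q = 9 + \frac{7}{3} e_{12} - \frac{4}{3} e_{13} - \frac{1}{2} e_{23}, r = 7 e_{12} - \frac{3}{2} e_{13} + \frac{1}{2} e_{23}.
Distribute q over r term by term (generator squares from the signature, products reordered to ascending indices): (9)*r = 63 e_{12} - \frac{27}{2} e_{13} + \frac{9}{2} e_{23}; (\frac{7}{3} e_{12})*r = -\frac{49}{3} + \frac{7}{6} e_{13} + \frac{7}{2} e_{23}; (-\frac{4}{3} e_{13})*r = -2 + \frac{2}{3} e_{12} - \frac{28}{3} e_{23}; (-\frac{1}{2} e_{23})*r = \frac{1}{4} + \frac{3}{4} e_{12} + \frac{7}{2} e_{13}.
Sum: -\frac{217}{12} + \frac{773}{12} e_{12} - \frac{53}{6} e_{13} - \frac{4}{3} e_{23}; translating back through the correspondence:
Answer: -\frac{217}{12} - \frac{4}{3}i - \frac{53}{6}j + \frac{773}{12}k


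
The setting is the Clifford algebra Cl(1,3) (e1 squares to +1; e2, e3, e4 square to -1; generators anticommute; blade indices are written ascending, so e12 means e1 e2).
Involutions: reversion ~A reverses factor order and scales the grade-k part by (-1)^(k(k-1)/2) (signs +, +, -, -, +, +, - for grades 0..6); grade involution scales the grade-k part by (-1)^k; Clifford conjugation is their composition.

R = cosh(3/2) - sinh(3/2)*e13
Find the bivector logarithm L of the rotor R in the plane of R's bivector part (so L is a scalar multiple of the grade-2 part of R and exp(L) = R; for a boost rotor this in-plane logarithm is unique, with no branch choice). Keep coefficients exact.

The scalar part of R is cosh(3/2), which determines |rapidity| via cosh; the sign lives in the bivector part, and pairing them (bivector part over sinh of the rapidity = the plane) gives the unique in-plane L = rapidity * plane.
Concretely: cosh(rapidity) = cosh(3/2) gives rapidity = ±3/2, and since rapidity/sinh(rapidity) is even the sign is immaterial: L = (rapidity/sinh(rapidity)) * <R>_2 = (3/(2*sinh(3/2))) * <R>_2.
Answer: -3/2*e13


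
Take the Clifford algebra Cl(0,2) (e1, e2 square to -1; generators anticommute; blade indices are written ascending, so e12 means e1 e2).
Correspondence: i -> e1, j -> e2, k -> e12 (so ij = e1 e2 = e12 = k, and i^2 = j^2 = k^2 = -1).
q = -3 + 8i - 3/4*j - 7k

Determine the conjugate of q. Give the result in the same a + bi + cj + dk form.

In blades: q = -3 + 8*e1 - 3/4*e2 - 7*e12.
Conjugation here is Clifford conjugation: the scalar is fixed and the grade-1 and grade-2 blades all flip sign, giving -3 - 8*e1 + 3/4*e2 + 7*e12; translating back:
Answer: -3 - 8i + 3/4*j + 7k


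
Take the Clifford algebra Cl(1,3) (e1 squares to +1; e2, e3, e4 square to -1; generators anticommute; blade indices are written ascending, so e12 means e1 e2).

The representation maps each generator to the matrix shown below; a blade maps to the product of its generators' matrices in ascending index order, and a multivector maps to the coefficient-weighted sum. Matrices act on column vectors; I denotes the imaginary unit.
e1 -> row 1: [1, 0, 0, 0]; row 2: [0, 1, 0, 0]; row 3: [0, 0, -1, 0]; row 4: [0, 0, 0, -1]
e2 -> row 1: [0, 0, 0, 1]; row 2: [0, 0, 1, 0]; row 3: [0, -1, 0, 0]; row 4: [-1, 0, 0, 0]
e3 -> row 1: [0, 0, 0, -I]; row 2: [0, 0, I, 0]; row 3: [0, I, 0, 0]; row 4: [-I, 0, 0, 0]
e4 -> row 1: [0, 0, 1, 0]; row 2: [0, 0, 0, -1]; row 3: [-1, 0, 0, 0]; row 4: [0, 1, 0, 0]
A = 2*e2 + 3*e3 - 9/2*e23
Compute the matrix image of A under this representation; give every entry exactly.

Bivector images (products of the table entries): rho(e23) = rho(e2)rho(e3) = row 1: [-I, 0, 0, 0]; row 2: [0, I, 0, 0]; row 3: [0, 0, -I, 0]; row 4: [0, 0, 0, I].
M = (2)*rho(e2) + (3)*rho(e3) + (-9/2)*rho(e23), summed entrywise:
Answer: row 1: [9*I/2, 0, 0, 2 - 3*I]; row 2: [0, -9*I/2, 2 + 3*I, 0]; row 3: [0, -2 + 3*I, 9*I/2, 0]; row 4: [-2 - 3*I, 0, 0, -9*I/2]


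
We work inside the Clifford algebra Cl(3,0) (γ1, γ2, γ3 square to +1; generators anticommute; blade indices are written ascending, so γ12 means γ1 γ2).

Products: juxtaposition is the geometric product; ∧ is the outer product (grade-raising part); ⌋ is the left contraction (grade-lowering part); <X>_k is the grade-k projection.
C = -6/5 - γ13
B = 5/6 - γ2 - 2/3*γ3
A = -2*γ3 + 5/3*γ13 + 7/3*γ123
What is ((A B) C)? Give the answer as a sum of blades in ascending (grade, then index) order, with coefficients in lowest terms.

step 1: 4/3 - 10/9*γ1 - 5/3*γ3 - 14/9*γ12 + 67/18*γ13 - 2*γ23 + 65/18*γ123
step 2: 191/90 - 1/3*γ1 - 65/18*γ2 + 28/9*γ3 + 58/15*γ12 - 29/5*γ13 + 38/45*γ23 - 13/3*γ123
Answer: 191/90 - 1/3*γ1 - 65/18*γ2 + 28/9*γ3 + 58/15*γ12 - 29/5*γ13 + 38/45*γ23 - 13/3*γ123


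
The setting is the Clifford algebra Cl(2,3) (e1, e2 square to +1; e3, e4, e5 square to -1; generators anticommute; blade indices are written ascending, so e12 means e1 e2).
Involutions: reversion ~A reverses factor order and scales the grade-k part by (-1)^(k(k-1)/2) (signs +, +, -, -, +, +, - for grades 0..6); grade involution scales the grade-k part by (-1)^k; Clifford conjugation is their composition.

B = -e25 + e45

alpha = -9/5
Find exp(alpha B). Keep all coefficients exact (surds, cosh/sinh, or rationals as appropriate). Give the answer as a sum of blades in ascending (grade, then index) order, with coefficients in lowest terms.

B^2 term by term: the squares give (-1)^2*(e25)^2 + (1)^2*(e45)^2 = 1*(+1) + 1*(-1) = 0 (each basis 2-blade squares to minus the product of its generators' squares); cross terms between blades sharing an index anticommute and cancel. So B^2 = 0.
B^2 = 0, so the series truncates immediately: exp(alpha B) = 1 + alpha B (parabolic case).
Answer: 1 + 9/5*e25 - 9/5*e45


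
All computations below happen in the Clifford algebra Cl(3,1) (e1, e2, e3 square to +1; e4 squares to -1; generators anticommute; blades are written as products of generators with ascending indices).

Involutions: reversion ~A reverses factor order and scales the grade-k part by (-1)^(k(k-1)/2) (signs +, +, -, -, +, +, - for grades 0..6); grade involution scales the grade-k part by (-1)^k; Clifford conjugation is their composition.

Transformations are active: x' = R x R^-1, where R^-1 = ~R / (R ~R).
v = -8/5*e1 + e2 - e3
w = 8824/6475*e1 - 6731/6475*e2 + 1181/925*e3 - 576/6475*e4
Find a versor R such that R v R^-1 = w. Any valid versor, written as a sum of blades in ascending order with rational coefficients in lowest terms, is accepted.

The midline construction: v and w both square to 114/25, so reflecting in their sum -1536/6475*e1 - 256/6475*e2 + 256/925*e3 - 576/6475*e4 exchanges them.
Answer: -1536/6475*e1 - 256/6475*e2 + 256/925*e3 - 576/6475*e4


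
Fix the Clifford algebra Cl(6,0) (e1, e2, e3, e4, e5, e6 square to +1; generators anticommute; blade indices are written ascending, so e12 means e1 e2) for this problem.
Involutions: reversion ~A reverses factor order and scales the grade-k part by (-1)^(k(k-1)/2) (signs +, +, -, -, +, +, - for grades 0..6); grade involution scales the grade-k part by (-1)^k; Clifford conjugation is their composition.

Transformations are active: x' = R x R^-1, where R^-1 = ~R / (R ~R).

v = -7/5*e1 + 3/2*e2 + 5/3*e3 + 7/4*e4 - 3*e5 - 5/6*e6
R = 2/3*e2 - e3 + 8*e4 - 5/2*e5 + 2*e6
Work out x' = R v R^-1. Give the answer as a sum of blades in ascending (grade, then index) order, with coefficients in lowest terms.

~R = 2/3*e2 - e3 + 8*e4 - 5/2*e5 + 2*e6, and R ~R = 2725/36, so R^-1 = ~R / (2725/36).
R v = 115/6 + 14/15*e12 - 7/5*e13 + 56/5*e14 - 7/2*e15 + 14/5*e16 + 47/18*e23 - 65/6*e24 + 7/4*e25 - 32/9*e26 - 181/12*e34 + 43/6*e35 - 5/2*e36 - 157/8*e45 - 61/6*e46 + 97/12*e56
Answer: 7/5*e1 - 1267/1090*e2 - 3553/1635*e3 + 5017/2180*e4 + 189/109*e5 + 6037/3270*e6


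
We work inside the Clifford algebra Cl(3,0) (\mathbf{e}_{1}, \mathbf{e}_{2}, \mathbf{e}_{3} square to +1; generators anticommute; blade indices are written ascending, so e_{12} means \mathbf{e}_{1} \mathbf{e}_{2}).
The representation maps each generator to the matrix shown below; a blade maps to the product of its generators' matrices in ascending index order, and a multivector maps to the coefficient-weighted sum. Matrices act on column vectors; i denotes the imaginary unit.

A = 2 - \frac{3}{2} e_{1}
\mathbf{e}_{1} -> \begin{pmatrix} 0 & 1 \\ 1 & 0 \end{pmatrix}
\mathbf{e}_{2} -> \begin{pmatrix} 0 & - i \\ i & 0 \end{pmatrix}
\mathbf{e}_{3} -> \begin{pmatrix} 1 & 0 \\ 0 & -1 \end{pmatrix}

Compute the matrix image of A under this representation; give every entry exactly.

M = (2)*1 + (-\frac{3}{2})*rho(e_{1}), summed entrywise (1 is the identity matrix):
Answer: \begin{pmatrix} 2 & - \frac{3}{2} \\ - \frac{3}{2} & 2 \end{pmatrix}


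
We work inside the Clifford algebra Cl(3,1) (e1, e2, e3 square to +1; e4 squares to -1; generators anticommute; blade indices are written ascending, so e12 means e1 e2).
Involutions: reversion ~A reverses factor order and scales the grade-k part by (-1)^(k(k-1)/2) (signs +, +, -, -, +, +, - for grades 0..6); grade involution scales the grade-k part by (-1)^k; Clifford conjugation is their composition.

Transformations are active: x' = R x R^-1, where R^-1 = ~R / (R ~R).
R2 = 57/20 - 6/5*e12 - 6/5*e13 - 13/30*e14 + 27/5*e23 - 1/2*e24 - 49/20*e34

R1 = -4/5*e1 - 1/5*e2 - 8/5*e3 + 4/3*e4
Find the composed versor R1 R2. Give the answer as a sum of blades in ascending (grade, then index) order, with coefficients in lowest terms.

Distribute over the terms of R1 (each basis-blade product reordered to ascending indices, repeated generators contracted through their squares):
(-4/5*e1) R2 = -57/25*e1 + 24/25*e2 + 24/25*e3 + 26/75*e4 - 108/25*e123 + 2/5*e124 + 49/25*e134
(-1/5*e2) R2 = -6/25*e1 - 57/100*e2 - 27/25*e3 + 1/10*e4 - 6/25*e123 - 13/150*e124 + 49/100*e234
(-8/5*e3) R2 = -48/25*e1 + 216/25*e2 - 114/25*e3 + 98/25*e4 + 48/25*e123 - 52/75*e134 - 4/5*e234
(4/3*e4) R2 = -26/45*e1 - 2/3*e2 - 49/15*e3 + 19/5*e4 - 8/5*e124 - 8/5*e134 + 36/5*e234
Summing the partial products and collecting blades:
Answer: -1129/225*e1 + 2509/300*e2 - 596/75*e3 + 49/6*e4 - 66/25*e123 - 193/150*e124 - 1/3*e134 + 689/100*e234


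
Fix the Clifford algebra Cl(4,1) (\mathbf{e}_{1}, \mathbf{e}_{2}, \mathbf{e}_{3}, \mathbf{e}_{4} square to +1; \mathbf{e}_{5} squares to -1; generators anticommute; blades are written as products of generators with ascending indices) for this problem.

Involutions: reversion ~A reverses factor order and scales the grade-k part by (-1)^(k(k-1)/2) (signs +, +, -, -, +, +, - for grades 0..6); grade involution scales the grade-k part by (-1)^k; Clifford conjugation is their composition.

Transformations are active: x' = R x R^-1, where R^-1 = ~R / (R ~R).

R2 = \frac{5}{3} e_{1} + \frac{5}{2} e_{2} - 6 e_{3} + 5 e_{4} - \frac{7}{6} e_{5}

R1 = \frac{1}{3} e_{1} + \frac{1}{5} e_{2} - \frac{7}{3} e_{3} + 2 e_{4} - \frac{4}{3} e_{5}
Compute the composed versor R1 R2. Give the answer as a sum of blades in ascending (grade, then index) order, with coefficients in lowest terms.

Distribute over the terms of R1 (each basis-blade product reordered to ascending indices, repeated generators contracted through their squares):
(\frac{1}{3} e_{1}) R2 = \frac{5}{9} + \frac{5}{6} e_{1} e_{2} - 2 e_{1} e_{3} + \frac{5}{3} e_{1} e_{4} - \frac{7}{18} e_{1} e_{5}
(\frac{1}{5} e_{2}) R2 = \frac{1}{2} - \frac{1}{3} e_{1} e_{2} - \frac{6}{5} e_{2} e_{3} + e_{2} e_{4} - \frac{7}{30} e_{2} e_{5}
(-\frac{7}{3} e_{3}) R2 = 14 + \frac{35}{9} e_{1} e_{3} + \frac{35}{6} e_{2} e_{3} - \frac{35}{3} e_{3} e_{4} + \frac{49}{18} e_{3} e_{5}
(2 e_{4}) R2 = 10 - \frac{10}{3} e_{1} e_{4} - 5 e_{2} e_{4} + 12 e_{3} e_{4} - \frac{7}{3} e_{4} e_{5}
(-\frac{4}{3} e_{5}) R2 = -\frac{14}{9} + \frac{20}{9} e_{1} e_{5} + \frac{10}{3} e_{2} e_{5} - 8 e_{3} e_{5} + \frac{20}{3} e_{4} e_{5}
Summing the partial products and collecting blades:
Answer: \frac{47}{2} + \frac{1}{2} e_{1} e_{2} + \frac{17}{9} e_{1} e_{3} - \frac{5}{3} e_{1} e_{4} + \frac{11}{6} e_{1} e_{5} + \frac{139}{30} e_{2} e_{3} - 4 e_{2} e_{4} + \frac{31}{10} e_{2} e_{5} + \frac{1}{3} e_{3} e_{4} - \frac{95}{18} e_{3} e_{5} + \frac{13}{3} e_{4} e_{5}


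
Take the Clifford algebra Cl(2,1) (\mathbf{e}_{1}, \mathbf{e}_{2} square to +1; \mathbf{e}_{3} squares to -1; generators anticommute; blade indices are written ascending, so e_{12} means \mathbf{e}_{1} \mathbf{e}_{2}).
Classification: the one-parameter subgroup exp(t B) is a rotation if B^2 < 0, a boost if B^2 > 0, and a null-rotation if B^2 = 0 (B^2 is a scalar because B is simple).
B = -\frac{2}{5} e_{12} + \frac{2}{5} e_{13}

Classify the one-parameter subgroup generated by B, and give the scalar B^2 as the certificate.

B^2 term by term: the squares give (-\frac{2}{5})^2*(e_{12})^2 + (\frac{2}{5})^2*(e_{13})^2 = \frac{4}{25}*(-1) + \frac{4}{25}*(+1) = 0 (each basis 2-blade squares to minus the product of its generators' squares); cross terms between blades sharing an index anticommute and cancel. So B^2 = 0.
Answer: null-rotation, certificate B^2 = 0. Check the certificate: B^2 = 0, and that sign is decisive whatever form B takes.


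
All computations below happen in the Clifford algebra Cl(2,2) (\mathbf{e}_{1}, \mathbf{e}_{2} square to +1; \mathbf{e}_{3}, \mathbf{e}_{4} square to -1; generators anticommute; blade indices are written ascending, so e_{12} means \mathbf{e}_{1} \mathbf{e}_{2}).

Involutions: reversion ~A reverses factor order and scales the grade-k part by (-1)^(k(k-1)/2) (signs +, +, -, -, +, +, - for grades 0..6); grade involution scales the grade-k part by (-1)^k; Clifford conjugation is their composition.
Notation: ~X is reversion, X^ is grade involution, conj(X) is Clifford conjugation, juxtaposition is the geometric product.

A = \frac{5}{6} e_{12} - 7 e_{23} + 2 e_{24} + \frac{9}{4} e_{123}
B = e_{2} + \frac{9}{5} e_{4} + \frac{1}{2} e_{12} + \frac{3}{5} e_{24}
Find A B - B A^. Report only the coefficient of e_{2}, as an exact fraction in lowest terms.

first term: \frac{47}{60} + \frac{5}{6} e_{1} - \frac{18}{5} e_{2} + \frac{47}{8} e_{3} - 2 e_{4} + \frac{5}{4} e_{13} - \frac{1}{2} e_{14} + \frac{21}{5} e_{34} + \frac{3}{2} e_{124} - \frac{27}{20} e_{134} - \frac{63}{5} e_{234} + \frac{81}{20} e_{1234}
second term: \frac{47}{60} - \frac{5}{6} e_{1} + \frac{18}{5} e_{2} - \frac{47}{8} e_{3} + 2 e_{4} - \frac{5}{4} e_{13} + \frac{1}{2} e_{14} - \frac{21}{5} e_{34} + \frac{3}{2} e_{124} - \frac{27}{20} e_{134} - \frac{63}{5} e_{234} + \frac{81}{20} e_{1234}
Answer: -\frac{36}{5}


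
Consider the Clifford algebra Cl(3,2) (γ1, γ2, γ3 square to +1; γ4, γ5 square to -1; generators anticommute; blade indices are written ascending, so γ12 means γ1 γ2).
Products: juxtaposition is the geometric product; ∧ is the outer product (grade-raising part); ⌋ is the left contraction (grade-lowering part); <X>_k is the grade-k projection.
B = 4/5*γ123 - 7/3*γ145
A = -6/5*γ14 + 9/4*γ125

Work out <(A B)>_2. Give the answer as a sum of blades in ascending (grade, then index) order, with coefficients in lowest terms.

step 1: 14/5*γ5 - 21/4*γ24 + 9/5*γ35 + 24/25*γ234
step 2: -21/4*γ24 + 9/5*γ35
Answer: -21/4*γ24 + 9/5*γ35


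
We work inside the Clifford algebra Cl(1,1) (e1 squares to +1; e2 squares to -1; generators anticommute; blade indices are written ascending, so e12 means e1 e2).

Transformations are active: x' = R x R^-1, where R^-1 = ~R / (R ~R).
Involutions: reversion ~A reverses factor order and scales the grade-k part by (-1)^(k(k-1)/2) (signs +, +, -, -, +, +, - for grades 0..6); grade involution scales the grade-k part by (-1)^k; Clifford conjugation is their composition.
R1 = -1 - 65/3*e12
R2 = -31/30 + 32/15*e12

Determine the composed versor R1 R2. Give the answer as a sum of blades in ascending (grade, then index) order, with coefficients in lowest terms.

Distribute over the terms of R1 (each basis-blade product reordered to ascending indices, repeated generators contracted through their squares):
(-1) R2 = 31/30 - 32/15*e12
(-65/3*e12) R2 = -416/9 + 403/18*e12
Summing the partial products and collecting blades:
Answer: -4067/90 + 1823/90*e12


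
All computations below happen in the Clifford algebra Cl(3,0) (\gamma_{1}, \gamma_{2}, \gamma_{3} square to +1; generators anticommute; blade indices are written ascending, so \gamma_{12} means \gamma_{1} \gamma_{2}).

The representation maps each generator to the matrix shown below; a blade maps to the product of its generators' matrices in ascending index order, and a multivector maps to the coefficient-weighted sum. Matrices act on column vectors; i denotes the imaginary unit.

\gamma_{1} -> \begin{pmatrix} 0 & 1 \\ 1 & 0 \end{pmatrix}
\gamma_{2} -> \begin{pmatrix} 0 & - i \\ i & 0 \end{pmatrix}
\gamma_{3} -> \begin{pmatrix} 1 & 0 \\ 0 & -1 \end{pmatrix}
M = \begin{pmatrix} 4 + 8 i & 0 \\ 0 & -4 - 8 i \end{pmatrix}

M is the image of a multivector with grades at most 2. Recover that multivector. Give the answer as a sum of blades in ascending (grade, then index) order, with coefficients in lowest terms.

Method: 1, rho(\gamma_{1}), rho(\gamma_{2}), rho(\gamma_{3}) form a trace-orthogonal basis of the 2x2 complex matrices (tr(X Y) = 2 if X = Y, else 0), so M = m0*1 + m1*rho(\gamma_{1}) + m2*rho(\gamma_{2}) + m3*rho(\gamma_{3}) with m0 = tr(M)/2 = 0, m1 = tr(M rho(\gamma_{1}))/2 = 0, m2 = tr(M rho(\gamma_{2}))/2 = 0, m3 = tr(M rho(\gamma_{3}))/2 = 4 + 8 i.
Multiplying table entries, the bivector images are rho(\gamma_{12}) = i*rho(\gamma_{3}), rho(\gamma_{13}) = -i*rho(\gamma_{2}), rho(\gamma_{23}) = i*rho(\gamma_{1}); with real blade coefficients the real parts of m0..m3 are the coefficients of 1, \gamma_{1}, \gamma_{2}, \gamma_{3} and the imaginary parts give the bivectors (\gamma_{23}: Im m1, \gamma_{13}: -Im m2, \gamma_{12}: Im m3).
Answer: 4 \gamma_{3} + 8 \gamma_{12}


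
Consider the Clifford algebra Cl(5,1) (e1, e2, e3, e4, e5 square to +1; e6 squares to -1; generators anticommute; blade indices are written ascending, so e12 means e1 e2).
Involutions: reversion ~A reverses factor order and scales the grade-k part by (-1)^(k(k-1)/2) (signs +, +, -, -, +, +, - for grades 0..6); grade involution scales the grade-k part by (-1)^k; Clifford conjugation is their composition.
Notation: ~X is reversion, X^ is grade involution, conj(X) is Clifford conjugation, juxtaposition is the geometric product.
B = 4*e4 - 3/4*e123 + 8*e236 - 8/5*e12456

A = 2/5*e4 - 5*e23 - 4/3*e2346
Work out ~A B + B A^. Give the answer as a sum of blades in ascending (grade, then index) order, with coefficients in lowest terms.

first term: 8/5 + 15/4*e1 - 32/3*e4 - 40*e6 + 32/15*e135 - e146 + 20*e234 + 16/3*e236 + 3/10*e1234 - 16/25*e1256 + 16/5*e2346 + 8*e13456
second term: -8/5 - 15/4*e1 + 32/3*e4 + 40*e6 - 32/15*e135 - e146 - 20*e234 - 16/3*e236 + 3/10*e1234 + 16/25*e1256 + 16/5*e2346 + 8*e13456
Answer: -2*e146 + 3/5*e1234 + 32/5*e2346 + 16*e13456


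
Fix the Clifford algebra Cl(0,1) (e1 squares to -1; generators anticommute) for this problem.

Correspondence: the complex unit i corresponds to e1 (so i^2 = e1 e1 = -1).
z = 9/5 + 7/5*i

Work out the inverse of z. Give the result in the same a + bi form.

In blades: z = 9/5 + 7/5*e1.
With qbar = 9/5 - 7/5*e1 (scalar fixed, mapped units negated), z qbar = 26/5 (the sum of squared coefficients), so z^-1 = qbar / (26/5) = 9/26 - 7/26*e1; translating back:
Answer: 9/26 - 7/26*i


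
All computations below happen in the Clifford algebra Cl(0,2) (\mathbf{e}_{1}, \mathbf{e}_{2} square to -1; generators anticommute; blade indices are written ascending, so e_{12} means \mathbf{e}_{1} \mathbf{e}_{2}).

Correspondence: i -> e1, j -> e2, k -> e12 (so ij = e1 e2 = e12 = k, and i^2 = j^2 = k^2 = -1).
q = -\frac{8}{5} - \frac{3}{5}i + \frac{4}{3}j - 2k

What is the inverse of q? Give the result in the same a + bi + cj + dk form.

In blades: q = -\frac{8}{5} - \frac{3}{5} e_{1} + \frac{4}{3} e_{2} - 2 e_{12}.
With qbar = -\frac{8}{5} + \frac{3}{5} e_{1} - \frac{4}{3} e_{2} + 2 e_{12} (scalar fixed, mapped units negated), q qbar = \frac{1957}{225} (the sum of squared coefficients), so q^-1 = qbar / (\frac{1957}{225}) = -\frac{360}{1957} + \frac{135}{1957} e_{1} - \frac{300}{1957} e_{2} + \frac{450}{1957} e_{12}; translating back:
Answer: -\frac{360}{1957} + \frac{135}{1957}i - \frac{300}{1957}j + \frac{450}{1957}k


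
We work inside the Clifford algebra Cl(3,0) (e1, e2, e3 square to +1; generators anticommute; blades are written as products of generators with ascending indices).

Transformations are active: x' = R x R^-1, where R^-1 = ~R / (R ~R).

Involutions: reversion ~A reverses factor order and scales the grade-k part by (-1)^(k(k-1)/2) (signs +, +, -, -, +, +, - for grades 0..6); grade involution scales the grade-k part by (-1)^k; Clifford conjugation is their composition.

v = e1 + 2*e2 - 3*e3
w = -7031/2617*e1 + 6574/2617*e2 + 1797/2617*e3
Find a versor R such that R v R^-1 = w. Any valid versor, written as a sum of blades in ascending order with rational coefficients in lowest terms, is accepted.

Construction: equal norms (both 14) license R = v + w = -4414/2617*e1 + 11808/2617*e2 - 6054/2617*e3 — nothing changes along that direction, while (v - w)/2 changes sign, so v maps onto w.
Answer: -4414/2617*e1 + 11808/2617*e2 - 6054/2617*e3


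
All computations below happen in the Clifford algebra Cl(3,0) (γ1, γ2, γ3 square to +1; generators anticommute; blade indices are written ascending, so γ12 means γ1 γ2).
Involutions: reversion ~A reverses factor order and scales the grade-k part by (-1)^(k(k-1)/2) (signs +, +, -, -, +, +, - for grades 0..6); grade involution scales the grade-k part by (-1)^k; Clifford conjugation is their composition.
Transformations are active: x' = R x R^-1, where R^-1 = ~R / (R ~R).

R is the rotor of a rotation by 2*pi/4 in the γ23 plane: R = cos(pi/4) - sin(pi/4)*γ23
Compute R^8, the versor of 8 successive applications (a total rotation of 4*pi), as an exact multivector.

Because a rotor carries half the rotation angle, composing 8 copies of this γ23-plane rotor multiplies the phase: 8*(pi/4) = 2*pi, hence R^8 = cos(2*pi) - sin(2*pi)*γ23.
cos(2*pi) = 1 and sin(2*pi) = 0, so R^8 = 1. The total rotation 4*pi is 2 full turns, so every vector returns to itself, yet the rotor is +1, back on the identity sheet (an even number of 2*pi turns).
Answer: 1


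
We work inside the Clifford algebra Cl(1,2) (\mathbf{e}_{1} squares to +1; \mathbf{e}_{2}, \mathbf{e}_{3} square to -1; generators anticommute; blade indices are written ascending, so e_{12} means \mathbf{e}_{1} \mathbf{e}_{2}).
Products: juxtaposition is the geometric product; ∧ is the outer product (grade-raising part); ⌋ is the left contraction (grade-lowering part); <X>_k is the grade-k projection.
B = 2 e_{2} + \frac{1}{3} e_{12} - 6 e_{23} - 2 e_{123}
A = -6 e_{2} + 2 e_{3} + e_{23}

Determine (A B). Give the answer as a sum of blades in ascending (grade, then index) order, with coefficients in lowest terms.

step 1: 18 - 12 e_{2} - 34 e_{3} + 4 e_{12} + \frac{37}{3} e_{13} - 4 e_{23} + \frac{2}{3} e_{123}
Answer: 18 - 12 e_{2} - 34 e_{3} + 4 e_{12} + \frac{37}{3} e_{13} - 4 e_{23} + \frac{2}{3} e_{123}


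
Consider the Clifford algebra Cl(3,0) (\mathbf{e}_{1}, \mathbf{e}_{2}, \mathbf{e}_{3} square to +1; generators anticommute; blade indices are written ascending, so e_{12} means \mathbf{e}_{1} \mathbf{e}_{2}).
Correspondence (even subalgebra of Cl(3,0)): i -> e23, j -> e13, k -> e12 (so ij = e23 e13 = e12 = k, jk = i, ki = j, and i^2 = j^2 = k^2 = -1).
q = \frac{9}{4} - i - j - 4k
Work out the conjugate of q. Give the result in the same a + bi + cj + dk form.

In blades: q = \frac{9}{4} - 4 e_{12} - e_{13} - e_{23}.
Quaternion conjugation is reversion on the even subalgebra: the scalar is fixed and every grade-2 blade flips sign, giving \frac{9}{4} + 4 e_{12} + e_{13} + e_{23}; translating back:
Answer: \frac{9}{4} + i + j + 4k


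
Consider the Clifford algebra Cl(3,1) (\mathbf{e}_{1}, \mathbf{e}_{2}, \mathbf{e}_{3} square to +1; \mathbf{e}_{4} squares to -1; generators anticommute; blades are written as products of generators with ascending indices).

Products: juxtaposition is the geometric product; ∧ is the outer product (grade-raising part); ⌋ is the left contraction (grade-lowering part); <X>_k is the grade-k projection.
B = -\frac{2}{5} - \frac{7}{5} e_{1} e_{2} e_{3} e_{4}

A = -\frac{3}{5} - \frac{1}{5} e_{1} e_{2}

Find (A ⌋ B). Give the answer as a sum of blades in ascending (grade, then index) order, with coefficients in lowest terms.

step 1: \frac{6}{25} - \frac{7}{25} e_{3} e_{4} + \frac{21}{25} e_{1} e_{2} e_{3} e_{4}
Answer: \frac{6}{25} - \frac{7}{25} e_{3} e_{4} + \frac{21}{25} e_{1} e_{2} e_{3} e_{4}


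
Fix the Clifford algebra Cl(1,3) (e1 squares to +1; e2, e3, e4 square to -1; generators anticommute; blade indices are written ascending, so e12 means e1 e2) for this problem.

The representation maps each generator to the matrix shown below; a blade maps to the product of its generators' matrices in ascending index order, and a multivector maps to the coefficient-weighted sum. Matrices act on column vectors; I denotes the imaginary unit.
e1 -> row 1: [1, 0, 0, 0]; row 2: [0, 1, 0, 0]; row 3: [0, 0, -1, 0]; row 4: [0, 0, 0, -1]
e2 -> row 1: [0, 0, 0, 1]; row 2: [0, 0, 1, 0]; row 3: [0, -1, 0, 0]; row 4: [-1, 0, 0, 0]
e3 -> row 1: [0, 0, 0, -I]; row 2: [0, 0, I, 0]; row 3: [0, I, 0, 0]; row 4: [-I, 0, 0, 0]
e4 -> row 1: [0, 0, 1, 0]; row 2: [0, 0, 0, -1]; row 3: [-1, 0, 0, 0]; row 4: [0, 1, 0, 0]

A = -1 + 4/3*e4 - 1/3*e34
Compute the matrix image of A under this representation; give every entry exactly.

Bivector images (products of the table entries): rho(e34) = rho(e3)rho(e4) = row 1: [0, -I, 0, 0]; row 2: [-I, 0, 0, 0]; row 3: [0, 0, 0, -I]; row 4: [0, 0, -I, 0].
M = (-1)*1 + (4/3)*rho(e4) + (-1/3)*rho(e34), summed entrywise (1 is the identity matrix):
Answer: row 1: [-1, I/3, 4/3, 0]; row 2: [I/3, -1, 0, -4/3]; row 3: [-4/3, 0, -1, I/3]; row 4: [0, 4/3, I/3, -1]


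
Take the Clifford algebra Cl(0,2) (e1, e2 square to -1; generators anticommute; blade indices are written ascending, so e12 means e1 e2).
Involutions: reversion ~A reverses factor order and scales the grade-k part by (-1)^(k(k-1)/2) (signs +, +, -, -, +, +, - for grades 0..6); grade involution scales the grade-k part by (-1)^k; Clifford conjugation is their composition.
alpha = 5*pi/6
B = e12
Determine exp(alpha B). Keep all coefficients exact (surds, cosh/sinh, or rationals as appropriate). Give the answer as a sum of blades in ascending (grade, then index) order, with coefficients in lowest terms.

B^2 = (1)^2*(e12)^2 = 1*(-1) = -1 (a basis 2-blade squares to minus the product of its generators' squares).
B^2 = -1 — B^2 < 0, so the exponential closes trigonometrically: l = 1, alpha*l = 5*pi/6, so exp(alpha B) = cos(5*pi/6) + (sin(5*pi/6)/1)*B = -sqrt(3)/2 + (1/2)*B.
Answer: -sqrt(3)/2 + 1/2*e12


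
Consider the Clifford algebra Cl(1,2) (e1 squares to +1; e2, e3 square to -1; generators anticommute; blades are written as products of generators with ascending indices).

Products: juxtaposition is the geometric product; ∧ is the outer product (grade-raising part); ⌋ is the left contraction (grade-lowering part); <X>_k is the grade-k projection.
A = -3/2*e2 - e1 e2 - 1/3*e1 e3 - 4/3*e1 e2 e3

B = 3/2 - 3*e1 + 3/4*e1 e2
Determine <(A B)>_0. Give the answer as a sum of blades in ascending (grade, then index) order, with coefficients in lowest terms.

step 1: -3/4 - 9/8*e1 - 21/4*e2 - 2*e3 - 6*e1 e2 - 1/2*e1 e3 + 15/4*e2 e3 - 2*e1 e2 e3
step 2: -3/4
Answer: -3/4


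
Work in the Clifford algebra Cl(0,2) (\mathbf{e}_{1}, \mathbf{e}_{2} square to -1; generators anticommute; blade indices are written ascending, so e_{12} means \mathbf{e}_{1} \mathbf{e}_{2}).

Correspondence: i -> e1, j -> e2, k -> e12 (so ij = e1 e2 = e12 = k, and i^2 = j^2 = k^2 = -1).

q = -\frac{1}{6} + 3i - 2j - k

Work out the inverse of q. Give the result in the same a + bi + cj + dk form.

In blades: q = -\frac{1}{6} + 3 e_{1} - 2 e_{2} - e_{12}.
With qbar = -\frac{1}{6} - 3 e_{1} + 2 e_{2} + e_{12} (scalar fixed, mapped units negated), q qbar = \frac{505}{36} (the sum of squared coefficients), so q^-1 = qbar / (\frac{505}{36}) = -\frac{6}{505} - \frac{108}{505} e_{1} + \frac{72}{505} e_{2} + \frac{36}{505} e_{12}; translating back:
Answer: -\frac{6}{505} - \frac{108}{505}i + \frac{72}{505}j + \frac{36}{505}k


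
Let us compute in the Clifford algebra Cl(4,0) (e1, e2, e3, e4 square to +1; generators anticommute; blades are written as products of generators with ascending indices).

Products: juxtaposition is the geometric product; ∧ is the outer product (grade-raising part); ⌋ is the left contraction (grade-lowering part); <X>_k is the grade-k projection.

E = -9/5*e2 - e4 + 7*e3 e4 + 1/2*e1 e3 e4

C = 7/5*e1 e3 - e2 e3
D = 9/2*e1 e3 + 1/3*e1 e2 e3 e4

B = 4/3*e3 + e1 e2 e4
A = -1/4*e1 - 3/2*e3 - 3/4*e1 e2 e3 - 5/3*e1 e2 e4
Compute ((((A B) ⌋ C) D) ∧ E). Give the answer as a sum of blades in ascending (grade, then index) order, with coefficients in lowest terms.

step 1: -1/3 - e1 e2 - 1/3*e1 e3 - 1/4*e2 e4 + 3/4*e3 e4 + 13/18*e1 e2 e3 e4
step 2: 7/15 - 7/15*e1 e3 + 1/3*e2 e3
step 3: 21/10 + 3/2*e1 e2 + 21/10*e1 e3 - 1/9*e1 e4 - 7/45*e2 e4 + 7/45*e1 e2 e3 e4
step 4: -189/50*e2 - 21/10*e4 + 147/10*e3 e4 + 189/50*e1 e2 e3 - 17/10*e1 e2 e4 - 21/20*e1 e3 e4 + 21/2*e1 e2 e3 e4
Answer: -189/50*e2 - 21/10*e4 + 147/10*e3 e4 + 189/50*e1 e2 e3 - 17/10*e1 e2 e4 - 21/20*e1 e3 e4 + 21/2*e1 e2 e3 e4
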